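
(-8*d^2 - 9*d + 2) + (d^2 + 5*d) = -7*d^2 - 4*d + 2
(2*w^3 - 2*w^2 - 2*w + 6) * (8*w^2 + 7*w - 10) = 16*w^5 - 2*w^4 - 50*w^3 + 54*w^2 + 62*w - 60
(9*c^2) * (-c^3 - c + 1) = -9*c^5 - 9*c^3 + 9*c^2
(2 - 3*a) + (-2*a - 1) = 1 - 5*a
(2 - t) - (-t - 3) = 5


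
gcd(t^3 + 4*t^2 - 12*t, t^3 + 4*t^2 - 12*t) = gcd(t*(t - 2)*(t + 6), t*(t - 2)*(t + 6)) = t^3 + 4*t^2 - 12*t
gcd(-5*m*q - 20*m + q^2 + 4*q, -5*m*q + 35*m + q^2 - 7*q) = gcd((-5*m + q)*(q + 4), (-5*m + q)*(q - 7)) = -5*m + q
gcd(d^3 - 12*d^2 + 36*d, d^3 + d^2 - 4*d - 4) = 1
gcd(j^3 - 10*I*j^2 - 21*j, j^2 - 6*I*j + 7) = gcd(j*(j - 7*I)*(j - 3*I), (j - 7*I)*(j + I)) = j - 7*I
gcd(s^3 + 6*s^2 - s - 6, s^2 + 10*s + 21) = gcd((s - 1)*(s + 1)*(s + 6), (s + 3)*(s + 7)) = 1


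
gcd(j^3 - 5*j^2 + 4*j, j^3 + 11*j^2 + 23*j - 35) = j - 1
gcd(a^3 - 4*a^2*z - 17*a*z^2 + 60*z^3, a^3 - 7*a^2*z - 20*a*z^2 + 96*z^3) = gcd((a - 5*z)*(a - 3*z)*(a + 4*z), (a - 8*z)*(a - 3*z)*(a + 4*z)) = -a^2 - a*z + 12*z^2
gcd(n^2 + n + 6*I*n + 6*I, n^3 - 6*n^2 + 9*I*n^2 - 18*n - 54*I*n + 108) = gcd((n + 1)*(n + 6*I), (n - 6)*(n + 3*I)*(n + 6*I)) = n + 6*I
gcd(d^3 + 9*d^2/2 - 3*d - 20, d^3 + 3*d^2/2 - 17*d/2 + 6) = d + 4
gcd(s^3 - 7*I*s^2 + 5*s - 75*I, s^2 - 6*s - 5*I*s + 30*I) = s - 5*I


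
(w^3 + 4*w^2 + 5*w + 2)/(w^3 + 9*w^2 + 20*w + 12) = (w + 1)/(w + 6)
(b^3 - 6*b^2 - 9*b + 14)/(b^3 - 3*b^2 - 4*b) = (-b^3 + 6*b^2 + 9*b - 14)/(b*(-b^2 + 3*b + 4))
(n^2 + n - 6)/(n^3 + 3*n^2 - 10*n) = (n + 3)/(n*(n + 5))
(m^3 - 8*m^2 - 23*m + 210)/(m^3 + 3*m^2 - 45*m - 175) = (m - 6)/(m + 5)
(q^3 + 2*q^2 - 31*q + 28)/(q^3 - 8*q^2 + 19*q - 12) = (q + 7)/(q - 3)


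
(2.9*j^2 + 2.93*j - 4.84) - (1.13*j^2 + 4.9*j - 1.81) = 1.77*j^2 - 1.97*j - 3.03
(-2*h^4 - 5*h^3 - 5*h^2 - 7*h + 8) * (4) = -8*h^4 - 20*h^3 - 20*h^2 - 28*h + 32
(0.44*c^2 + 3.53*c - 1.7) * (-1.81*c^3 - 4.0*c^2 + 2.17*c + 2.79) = -0.7964*c^5 - 8.1493*c^4 - 10.0882*c^3 + 15.6877*c^2 + 6.1597*c - 4.743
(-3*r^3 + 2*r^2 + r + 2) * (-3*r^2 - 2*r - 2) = 9*r^5 - r^3 - 12*r^2 - 6*r - 4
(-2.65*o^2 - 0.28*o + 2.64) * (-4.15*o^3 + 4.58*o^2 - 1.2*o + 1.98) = 10.9975*o^5 - 10.975*o^4 - 9.0584*o^3 + 7.1802*o^2 - 3.7224*o + 5.2272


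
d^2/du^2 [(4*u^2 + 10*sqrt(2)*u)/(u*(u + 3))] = 4*(-6 + 5*sqrt(2))/(u^3 + 9*u^2 + 27*u + 27)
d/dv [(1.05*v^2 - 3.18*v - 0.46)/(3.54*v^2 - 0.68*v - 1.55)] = (10.5432*v^2 + 0.0017999999999998*v + 4.6162)/(12.5316*v^4 - 4.8144*v^3 - 10.5116*v^2 + 2.108*v + 2.4025)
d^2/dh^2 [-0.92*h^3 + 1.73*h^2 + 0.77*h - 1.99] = 3.46 - 5.52*h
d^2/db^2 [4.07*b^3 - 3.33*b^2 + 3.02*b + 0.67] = 24.42*b - 6.66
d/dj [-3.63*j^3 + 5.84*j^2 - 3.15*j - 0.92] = -10.89*j^2 + 11.68*j - 3.15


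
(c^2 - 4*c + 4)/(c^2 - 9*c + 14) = (c - 2)/(c - 7)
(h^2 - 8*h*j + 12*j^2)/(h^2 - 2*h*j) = (h - 6*j)/h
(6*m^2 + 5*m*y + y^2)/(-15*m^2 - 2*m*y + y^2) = (2*m + y)/(-5*m + y)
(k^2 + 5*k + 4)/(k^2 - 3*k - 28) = (k + 1)/(k - 7)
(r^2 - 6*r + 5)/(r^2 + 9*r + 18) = (r^2 - 6*r + 5)/(r^2 + 9*r + 18)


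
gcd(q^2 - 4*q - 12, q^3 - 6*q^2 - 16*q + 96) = q - 6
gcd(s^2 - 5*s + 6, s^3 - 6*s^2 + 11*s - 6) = s^2 - 5*s + 6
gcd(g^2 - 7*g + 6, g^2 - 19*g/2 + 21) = g - 6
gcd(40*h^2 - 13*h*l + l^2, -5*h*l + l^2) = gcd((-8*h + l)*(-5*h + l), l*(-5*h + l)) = 5*h - l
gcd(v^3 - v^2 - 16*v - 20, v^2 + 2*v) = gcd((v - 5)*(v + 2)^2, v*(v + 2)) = v + 2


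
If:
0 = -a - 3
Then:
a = -3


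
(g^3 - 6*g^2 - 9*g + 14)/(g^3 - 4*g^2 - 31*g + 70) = (g^2 + g - 2)/(g^2 + 3*g - 10)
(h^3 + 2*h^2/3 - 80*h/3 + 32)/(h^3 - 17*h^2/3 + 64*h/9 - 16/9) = 3*(h + 6)/(3*h - 1)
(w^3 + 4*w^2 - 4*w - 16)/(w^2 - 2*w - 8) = (w^2 + 2*w - 8)/(w - 4)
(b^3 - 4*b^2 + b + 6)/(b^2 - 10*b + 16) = (b^2 - 2*b - 3)/(b - 8)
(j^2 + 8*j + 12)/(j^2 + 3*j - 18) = (j + 2)/(j - 3)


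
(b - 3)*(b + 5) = b^2 + 2*b - 15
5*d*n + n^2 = n*(5*d + n)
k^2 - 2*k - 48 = (k - 8)*(k + 6)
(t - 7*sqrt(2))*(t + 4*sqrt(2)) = t^2 - 3*sqrt(2)*t - 56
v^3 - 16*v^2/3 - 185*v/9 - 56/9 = (v - 8)*(v + 1/3)*(v + 7/3)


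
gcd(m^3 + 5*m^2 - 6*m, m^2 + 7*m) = m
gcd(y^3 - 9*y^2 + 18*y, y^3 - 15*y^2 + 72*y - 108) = y^2 - 9*y + 18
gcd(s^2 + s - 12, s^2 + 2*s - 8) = s + 4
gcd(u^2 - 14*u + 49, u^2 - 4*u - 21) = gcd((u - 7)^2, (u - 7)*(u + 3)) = u - 7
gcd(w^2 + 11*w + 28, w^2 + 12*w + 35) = w + 7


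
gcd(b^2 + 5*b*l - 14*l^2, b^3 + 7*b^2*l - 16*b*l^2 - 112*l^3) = b + 7*l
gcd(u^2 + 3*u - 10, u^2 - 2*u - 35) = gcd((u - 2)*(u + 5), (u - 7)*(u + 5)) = u + 5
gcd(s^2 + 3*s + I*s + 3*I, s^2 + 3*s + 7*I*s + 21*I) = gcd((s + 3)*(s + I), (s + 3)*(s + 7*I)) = s + 3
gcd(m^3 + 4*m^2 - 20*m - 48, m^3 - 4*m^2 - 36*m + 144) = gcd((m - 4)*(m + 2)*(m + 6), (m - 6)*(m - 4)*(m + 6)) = m^2 + 2*m - 24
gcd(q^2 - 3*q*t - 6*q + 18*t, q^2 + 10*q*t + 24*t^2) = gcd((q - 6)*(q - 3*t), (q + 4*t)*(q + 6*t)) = 1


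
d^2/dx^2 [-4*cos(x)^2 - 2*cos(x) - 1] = 2*cos(x) + 8*cos(2*x)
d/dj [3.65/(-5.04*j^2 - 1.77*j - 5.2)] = (36.792*j + 6.4605)/(5.04*j^2 + 1.77*j + 5.2)^2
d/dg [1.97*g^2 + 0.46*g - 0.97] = 3.94*g + 0.46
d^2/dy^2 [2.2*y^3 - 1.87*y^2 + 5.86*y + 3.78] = 13.2*y - 3.74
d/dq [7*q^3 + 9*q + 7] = 21*q^2 + 9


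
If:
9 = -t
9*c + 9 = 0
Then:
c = -1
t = -9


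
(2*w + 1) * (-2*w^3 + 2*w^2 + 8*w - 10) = -4*w^4 + 2*w^3 + 18*w^2 - 12*w - 10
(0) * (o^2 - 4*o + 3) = 0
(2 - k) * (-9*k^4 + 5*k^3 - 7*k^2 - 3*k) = 9*k^5 - 23*k^4 + 17*k^3 - 11*k^2 - 6*k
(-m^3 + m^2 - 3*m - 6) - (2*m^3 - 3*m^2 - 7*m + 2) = -3*m^3 + 4*m^2 + 4*m - 8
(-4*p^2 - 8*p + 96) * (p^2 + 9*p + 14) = -4*p^4 - 44*p^3 - 32*p^2 + 752*p + 1344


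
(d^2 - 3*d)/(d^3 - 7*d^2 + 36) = d/(d^2 - 4*d - 12)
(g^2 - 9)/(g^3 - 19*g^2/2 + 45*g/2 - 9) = 2*(g + 3)/(2*g^2 - 13*g + 6)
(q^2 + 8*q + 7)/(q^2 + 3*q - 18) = (q^2 + 8*q + 7)/(q^2 + 3*q - 18)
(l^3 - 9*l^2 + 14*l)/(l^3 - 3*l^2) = (l^2 - 9*l + 14)/(l*(l - 3))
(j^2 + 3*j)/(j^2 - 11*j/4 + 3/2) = 4*j*(j + 3)/(4*j^2 - 11*j + 6)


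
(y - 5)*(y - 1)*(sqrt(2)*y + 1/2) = sqrt(2)*y^3 - 6*sqrt(2)*y^2 + y^2/2 - 3*y + 5*sqrt(2)*y + 5/2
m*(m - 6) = m^2 - 6*m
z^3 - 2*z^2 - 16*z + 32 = (z - 4)*(z - 2)*(z + 4)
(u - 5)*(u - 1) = u^2 - 6*u + 5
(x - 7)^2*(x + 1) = x^3 - 13*x^2 + 35*x + 49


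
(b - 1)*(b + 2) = b^2 + b - 2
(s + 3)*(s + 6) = s^2 + 9*s + 18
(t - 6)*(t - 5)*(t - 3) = t^3 - 14*t^2 + 63*t - 90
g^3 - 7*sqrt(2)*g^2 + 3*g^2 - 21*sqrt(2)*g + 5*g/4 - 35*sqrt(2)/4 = (g + 1/2)*(g + 5/2)*(g - 7*sqrt(2))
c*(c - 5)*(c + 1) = c^3 - 4*c^2 - 5*c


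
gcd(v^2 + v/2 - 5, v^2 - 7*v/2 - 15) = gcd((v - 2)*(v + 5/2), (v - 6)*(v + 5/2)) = v + 5/2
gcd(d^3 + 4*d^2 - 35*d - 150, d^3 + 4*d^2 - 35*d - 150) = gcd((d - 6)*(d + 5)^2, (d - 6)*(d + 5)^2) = d^3 + 4*d^2 - 35*d - 150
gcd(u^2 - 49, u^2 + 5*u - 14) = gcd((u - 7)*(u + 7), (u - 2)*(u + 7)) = u + 7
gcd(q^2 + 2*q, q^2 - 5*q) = q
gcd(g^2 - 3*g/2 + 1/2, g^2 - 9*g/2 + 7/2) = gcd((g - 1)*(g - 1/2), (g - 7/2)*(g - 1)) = g - 1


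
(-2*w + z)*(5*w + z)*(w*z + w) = -10*w^3*z - 10*w^3 + 3*w^2*z^2 + 3*w^2*z + w*z^3 + w*z^2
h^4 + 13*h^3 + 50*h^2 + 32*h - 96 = (h - 1)*(h + 4)^2*(h + 6)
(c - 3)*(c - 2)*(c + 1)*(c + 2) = c^4 - 2*c^3 - 7*c^2 + 8*c + 12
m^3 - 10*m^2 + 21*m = m*(m - 7)*(m - 3)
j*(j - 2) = j^2 - 2*j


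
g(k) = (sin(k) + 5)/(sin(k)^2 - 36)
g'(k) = -2*(sin(k) + 5)*sin(k)*cos(k)/(sin(k)^2 - 36)^2 + cos(k)/(sin(k)^2 - 36) = (-10*sin(k) + cos(k)^2 - 37)*cos(k)/(sin(k)^2 - 36)^2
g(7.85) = -0.17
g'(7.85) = -0.00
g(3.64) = -0.13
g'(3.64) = 0.02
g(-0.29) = -0.13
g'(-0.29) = -0.02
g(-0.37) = -0.13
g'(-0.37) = -0.02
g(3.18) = -0.14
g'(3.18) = 0.03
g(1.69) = -0.17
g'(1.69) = 0.00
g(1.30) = -0.17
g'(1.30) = -0.01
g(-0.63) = -0.12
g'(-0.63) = -0.02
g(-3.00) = -0.14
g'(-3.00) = 0.03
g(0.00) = -0.14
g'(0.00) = -0.03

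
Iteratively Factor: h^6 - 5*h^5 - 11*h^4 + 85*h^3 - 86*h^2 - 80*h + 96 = (h - 1)*(h^5 - 4*h^4 - 15*h^3 + 70*h^2 - 16*h - 96) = (h - 3)*(h - 1)*(h^4 - h^3 - 18*h^2 + 16*h + 32) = (h - 3)*(h - 1)*(h + 4)*(h^3 - 5*h^2 + 2*h + 8) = (h - 4)*(h - 3)*(h - 1)*(h + 4)*(h^2 - h - 2) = (h - 4)*(h - 3)*(h - 1)*(h + 1)*(h + 4)*(h - 2)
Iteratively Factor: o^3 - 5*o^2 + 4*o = (o - 1)*(o^2 - 4*o) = o*(o - 1)*(o - 4)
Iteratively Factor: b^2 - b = (b - 1)*(b)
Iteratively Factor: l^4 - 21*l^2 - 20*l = (l)*(l^3 - 21*l - 20) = l*(l + 1)*(l^2 - l - 20) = l*(l - 5)*(l + 1)*(l + 4)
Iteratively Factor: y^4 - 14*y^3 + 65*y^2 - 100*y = (y - 4)*(y^3 - 10*y^2 + 25*y) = y*(y - 4)*(y^2 - 10*y + 25) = y*(y - 5)*(y - 4)*(y - 5)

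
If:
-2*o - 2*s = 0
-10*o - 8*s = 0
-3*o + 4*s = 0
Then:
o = 0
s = 0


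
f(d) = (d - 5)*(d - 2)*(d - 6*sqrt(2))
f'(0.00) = 69.40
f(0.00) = -84.85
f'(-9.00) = 591.13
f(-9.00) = -2692.73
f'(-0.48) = 84.95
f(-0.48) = -121.84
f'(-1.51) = 123.00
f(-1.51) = -228.39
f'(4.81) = -10.16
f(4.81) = 1.96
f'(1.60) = 27.52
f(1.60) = -9.36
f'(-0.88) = 98.97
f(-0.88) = -158.60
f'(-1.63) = 127.85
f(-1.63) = -243.44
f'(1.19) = 36.79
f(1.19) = -22.51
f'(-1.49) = 122.20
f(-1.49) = -225.94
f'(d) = (d - 5)*(d - 2) + (d - 5)*(d - 6*sqrt(2)) + (d - 2)*(d - 6*sqrt(2)) = 3*d^2 - 12*sqrt(2)*d - 14*d + 10 + 42*sqrt(2)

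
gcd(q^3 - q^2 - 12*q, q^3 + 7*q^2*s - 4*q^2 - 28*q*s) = q^2 - 4*q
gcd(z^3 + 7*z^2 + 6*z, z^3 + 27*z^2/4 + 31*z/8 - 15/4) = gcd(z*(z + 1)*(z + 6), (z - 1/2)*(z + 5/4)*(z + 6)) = z + 6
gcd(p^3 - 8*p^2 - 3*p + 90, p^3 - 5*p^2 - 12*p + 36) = p^2 - 3*p - 18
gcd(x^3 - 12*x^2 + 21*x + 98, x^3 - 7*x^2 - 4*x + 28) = x^2 - 5*x - 14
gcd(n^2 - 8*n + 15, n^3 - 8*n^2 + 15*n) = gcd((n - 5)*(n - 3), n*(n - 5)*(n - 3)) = n^2 - 8*n + 15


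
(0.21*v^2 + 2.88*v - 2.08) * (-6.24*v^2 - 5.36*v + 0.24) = -1.3104*v^4 - 19.0968*v^3 - 2.4072*v^2 + 11.84*v - 0.4992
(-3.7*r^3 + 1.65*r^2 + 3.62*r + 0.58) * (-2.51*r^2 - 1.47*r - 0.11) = 9.287*r^5 + 1.2975*r^4 - 11.1047*r^3 - 6.9587*r^2 - 1.2508*r - 0.0638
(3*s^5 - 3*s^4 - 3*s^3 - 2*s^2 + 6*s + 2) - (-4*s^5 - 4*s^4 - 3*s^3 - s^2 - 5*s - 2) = 7*s^5 + s^4 - s^2 + 11*s + 4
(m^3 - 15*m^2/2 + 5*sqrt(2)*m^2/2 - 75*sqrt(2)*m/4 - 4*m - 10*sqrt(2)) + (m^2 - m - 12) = m^3 - 13*m^2/2 + 5*sqrt(2)*m^2/2 - 75*sqrt(2)*m/4 - 5*m - 10*sqrt(2) - 12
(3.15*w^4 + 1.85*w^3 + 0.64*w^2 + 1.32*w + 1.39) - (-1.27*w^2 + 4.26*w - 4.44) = 3.15*w^4 + 1.85*w^3 + 1.91*w^2 - 2.94*w + 5.83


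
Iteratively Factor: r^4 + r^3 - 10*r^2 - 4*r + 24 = (r + 3)*(r^3 - 2*r^2 - 4*r + 8) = (r - 2)*(r + 3)*(r^2 - 4) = (r - 2)*(r + 2)*(r + 3)*(r - 2)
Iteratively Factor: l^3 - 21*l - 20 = (l - 5)*(l^2 + 5*l + 4) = (l - 5)*(l + 1)*(l + 4)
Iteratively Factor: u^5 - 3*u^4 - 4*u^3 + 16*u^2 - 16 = (u + 2)*(u^4 - 5*u^3 + 6*u^2 + 4*u - 8) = (u - 2)*(u + 2)*(u^3 - 3*u^2 + 4) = (u - 2)^2*(u + 2)*(u^2 - u - 2) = (u - 2)^3*(u + 2)*(u + 1)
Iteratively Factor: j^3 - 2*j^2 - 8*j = (j + 2)*(j^2 - 4*j) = (j - 4)*(j + 2)*(j)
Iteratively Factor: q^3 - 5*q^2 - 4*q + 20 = (q - 5)*(q^2 - 4) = (q - 5)*(q + 2)*(q - 2)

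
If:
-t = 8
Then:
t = -8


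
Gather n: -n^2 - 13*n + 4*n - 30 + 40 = -n^2 - 9*n + 10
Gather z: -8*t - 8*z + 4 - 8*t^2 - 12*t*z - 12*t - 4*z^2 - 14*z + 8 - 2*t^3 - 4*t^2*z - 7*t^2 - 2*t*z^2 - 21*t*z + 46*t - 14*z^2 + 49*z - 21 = -2*t^3 - 15*t^2 + 26*t + z^2*(-2*t - 18) + z*(-4*t^2 - 33*t + 27) - 9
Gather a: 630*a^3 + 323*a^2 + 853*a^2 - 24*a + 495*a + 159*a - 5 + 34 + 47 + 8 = 630*a^3 + 1176*a^2 + 630*a + 84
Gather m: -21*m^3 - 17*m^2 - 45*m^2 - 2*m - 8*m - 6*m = -21*m^3 - 62*m^2 - 16*m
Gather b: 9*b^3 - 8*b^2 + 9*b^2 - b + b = 9*b^3 + b^2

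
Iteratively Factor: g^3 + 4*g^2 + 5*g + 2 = (g + 1)*(g^2 + 3*g + 2) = (g + 1)^2*(g + 2)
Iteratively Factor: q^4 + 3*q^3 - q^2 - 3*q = (q + 1)*(q^3 + 2*q^2 - 3*q) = q*(q + 1)*(q^2 + 2*q - 3) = q*(q + 1)*(q + 3)*(q - 1)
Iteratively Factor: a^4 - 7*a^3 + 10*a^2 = (a - 5)*(a^3 - 2*a^2) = a*(a - 5)*(a^2 - 2*a) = a*(a - 5)*(a - 2)*(a)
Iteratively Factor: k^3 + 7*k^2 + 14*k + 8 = (k + 2)*(k^2 + 5*k + 4) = (k + 2)*(k + 4)*(k + 1)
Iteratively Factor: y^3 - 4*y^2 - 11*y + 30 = (y + 3)*(y^2 - 7*y + 10) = (y - 5)*(y + 3)*(y - 2)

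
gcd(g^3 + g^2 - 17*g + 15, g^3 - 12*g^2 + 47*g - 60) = g - 3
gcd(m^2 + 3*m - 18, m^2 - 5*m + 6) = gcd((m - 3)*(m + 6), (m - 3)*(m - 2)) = m - 3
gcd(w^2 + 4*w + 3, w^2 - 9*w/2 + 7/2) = 1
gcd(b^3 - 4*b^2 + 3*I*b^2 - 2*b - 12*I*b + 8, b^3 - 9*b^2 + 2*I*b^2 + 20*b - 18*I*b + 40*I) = b^2 + b*(-4 + 2*I) - 8*I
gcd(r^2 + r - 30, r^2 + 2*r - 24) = r + 6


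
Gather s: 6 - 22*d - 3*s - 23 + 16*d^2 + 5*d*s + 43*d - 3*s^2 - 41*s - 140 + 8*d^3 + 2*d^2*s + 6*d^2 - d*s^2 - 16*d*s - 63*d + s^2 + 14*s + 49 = 8*d^3 + 22*d^2 - 42*d + s^2*(-d - 2) + s*(2*d^2 - 11*d - 30) - 108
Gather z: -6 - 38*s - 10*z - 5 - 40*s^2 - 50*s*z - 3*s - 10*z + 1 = -40*s^2 - 41*s + z*(-50*s - 20) - 10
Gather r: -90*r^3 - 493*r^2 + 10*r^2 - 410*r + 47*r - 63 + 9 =-90*r^3 - 483*r^2 - 363*r - 54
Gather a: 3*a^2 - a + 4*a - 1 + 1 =3*a^2 + 3*a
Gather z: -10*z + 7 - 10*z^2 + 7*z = -10*z^2 - 3*z + 7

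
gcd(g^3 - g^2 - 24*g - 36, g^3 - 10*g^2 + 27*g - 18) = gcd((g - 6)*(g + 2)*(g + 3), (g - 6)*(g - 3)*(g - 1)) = g - 6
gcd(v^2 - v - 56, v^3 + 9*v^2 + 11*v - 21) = v + 7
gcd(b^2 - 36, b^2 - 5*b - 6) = b - 6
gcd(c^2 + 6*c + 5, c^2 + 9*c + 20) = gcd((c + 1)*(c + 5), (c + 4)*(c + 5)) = c + 5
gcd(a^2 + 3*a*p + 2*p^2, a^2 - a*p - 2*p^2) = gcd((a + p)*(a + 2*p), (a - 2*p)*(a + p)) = a + p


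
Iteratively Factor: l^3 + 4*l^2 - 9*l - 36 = (l + 4)*(l^2 - 9) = (l - 3)*(l + 4)*(l + 3)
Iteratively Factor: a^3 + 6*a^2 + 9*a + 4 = (a + 4)*(a^2 + 2*a + 1) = (a + 1)*(a + 4)*(a + 1)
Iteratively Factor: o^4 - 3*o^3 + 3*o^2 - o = (o)*(o^3 - 3*o^2 + 3*o - 1) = o*(o - 1)*(o^2 - 2*o + 1) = o*(o - 1)^2*(o - 1)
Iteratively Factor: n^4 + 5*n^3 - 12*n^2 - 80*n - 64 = (n - 4)*(n^3 + 9*n^2 + 24*n + 16) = (n - 4)*(n + 1)*(n^2 + 8*n + 16) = (n - 4)*(n + 1)*(n + 4)*(n + 4)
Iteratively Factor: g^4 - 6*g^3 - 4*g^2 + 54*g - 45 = (g + 3)*(g^3 - 9*g^2 + 23*g - 15) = (g - 5)*(g + 3)*(g^2 - 4*g + 3) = (g - 5)*(g - 1)*(g + 3)*(g - 3)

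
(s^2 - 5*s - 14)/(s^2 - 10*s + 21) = (s + 2)/(s - 3)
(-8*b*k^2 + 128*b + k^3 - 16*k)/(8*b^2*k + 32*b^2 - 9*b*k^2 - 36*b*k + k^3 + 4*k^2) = (4 - k)/(b - k)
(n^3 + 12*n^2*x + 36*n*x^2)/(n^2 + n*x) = (n^2 + 12*n*x + 36*x^2)/(n + x)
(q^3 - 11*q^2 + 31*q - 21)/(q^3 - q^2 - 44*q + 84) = (q^3 - 11*q^2 + 31*q - 21)/(q^3 - q^2 - 44*q + 84)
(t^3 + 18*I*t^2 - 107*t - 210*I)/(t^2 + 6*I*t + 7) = (t^2 + 11*I*t - 30)/(t - I)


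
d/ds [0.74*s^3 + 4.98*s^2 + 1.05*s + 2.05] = 2.22*s^2 + 9.96*s + 1.05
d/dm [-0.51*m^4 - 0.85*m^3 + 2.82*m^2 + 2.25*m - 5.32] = -2.04*m^3 - 2.55*m^2 + 5.64*m + 2.25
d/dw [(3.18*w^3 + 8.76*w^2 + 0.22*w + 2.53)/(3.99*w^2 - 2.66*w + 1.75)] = (12.6882*w^4 - 16.9176*w^3 - 7.4844*w^2 + 10.4706*w + 7.1148)/(15.9201*w^4 - 21.2268*w^3 + 21.0406*w^2 - 9.31*w + 3.0625)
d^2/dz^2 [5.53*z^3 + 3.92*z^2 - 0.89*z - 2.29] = 33.18*z + 7.84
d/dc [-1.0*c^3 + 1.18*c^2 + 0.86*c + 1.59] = -3.0*c^2 + 2.36*c + 0.86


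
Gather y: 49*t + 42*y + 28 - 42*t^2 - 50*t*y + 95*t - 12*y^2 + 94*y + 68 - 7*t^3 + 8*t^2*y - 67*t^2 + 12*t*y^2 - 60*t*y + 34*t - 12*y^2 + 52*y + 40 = -7*t^3 - 109*t^2 + 178*t + y^2*(12*t - 24) + y*(8*t^2 - 110*t + 188) + 136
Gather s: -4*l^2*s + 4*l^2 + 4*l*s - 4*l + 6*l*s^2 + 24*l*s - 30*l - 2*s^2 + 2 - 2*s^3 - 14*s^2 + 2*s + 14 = 4*l^2 - 34*l - 2*s^3 + s^2*(6*l - 16) + s*(-4*l^2 + 28*l + 2) + 16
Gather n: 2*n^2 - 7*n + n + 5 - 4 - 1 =2*n^2 - 6*n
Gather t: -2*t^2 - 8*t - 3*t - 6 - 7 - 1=-2*t^2 - 11*t - 14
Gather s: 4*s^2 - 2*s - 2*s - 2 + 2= 4*s^2 - 4*s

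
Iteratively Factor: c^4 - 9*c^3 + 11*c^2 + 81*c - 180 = (c - 3)*(c^3 - 6*c^2 - 7*c + 60) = (c - 4)*(c - 3)*(c^2 - 2*c - 15) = (c - 5)*(c - 4)*(c - 3)*(c + 3)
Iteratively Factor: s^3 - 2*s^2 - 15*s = (s + 3)*(s^2 - 5*s) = (s - 5)*(s + 3)*(s)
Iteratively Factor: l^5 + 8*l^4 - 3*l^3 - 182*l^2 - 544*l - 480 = (l + 4)*(l^4 + 4*l^3 - 19*l^2 - 106*l - 120) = (l + 4)^2*(l^3 - 19*l - 30) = (l - 5)*(l + 4)^2*(l^2 + 5*l + 6) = (l - 5)*(l + 2)*(l + 4)^2*(l + 3)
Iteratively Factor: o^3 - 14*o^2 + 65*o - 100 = (o - 5)*(o^2 - 9*o + 20) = (o - 5)*(o - 4)*(o - 5)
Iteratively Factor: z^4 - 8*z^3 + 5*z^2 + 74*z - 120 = (z + 3)*(z^3 - 11*z^2 + 38*z - 40) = (z - 4)*(z + 3)*(z^2 - 7*z + 10) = (z - 4)*(z - 2)*(z + 3)*(z - 5)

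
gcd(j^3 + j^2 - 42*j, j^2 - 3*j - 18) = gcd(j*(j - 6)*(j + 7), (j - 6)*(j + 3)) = j - 6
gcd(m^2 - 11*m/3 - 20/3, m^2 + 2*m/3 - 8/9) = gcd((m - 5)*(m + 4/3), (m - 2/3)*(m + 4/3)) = m + 4/3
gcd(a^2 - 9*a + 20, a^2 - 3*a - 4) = a - 4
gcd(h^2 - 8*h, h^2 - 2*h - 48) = h - 8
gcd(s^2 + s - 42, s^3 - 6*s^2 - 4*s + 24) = s - 6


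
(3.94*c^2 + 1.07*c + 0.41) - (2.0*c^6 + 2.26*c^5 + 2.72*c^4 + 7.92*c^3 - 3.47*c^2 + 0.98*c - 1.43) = -2.0*c^6 - 2.26*c^5 - 2.72*c^4 - 7.92*c^3 + 7.41*c^2 + 0.0900000000000001*c + 1.84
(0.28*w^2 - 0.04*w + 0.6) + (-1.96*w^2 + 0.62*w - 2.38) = -1.68*w^2 + 0.58*w - 1.78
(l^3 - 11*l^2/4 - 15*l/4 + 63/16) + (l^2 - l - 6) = l^3 - 7*l^2/4 - 19*l/4 - 33/16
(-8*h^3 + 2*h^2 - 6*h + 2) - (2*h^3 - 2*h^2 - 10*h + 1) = -10*h^3 + 4*h^2 + 4*h + 1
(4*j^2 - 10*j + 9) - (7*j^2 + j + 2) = -3*j^2 - 11*j + 7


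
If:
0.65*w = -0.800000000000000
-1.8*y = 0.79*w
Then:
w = -1.23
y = 0.54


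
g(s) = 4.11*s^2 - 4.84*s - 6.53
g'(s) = 8.22*s - 4.84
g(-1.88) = 17.10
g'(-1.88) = -20.29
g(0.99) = -7.29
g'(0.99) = 3.30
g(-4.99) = 119.96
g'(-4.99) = -45.86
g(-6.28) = 185.96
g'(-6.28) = -56.46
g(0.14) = -7.13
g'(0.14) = -3.69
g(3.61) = 29.56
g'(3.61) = 24.83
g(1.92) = -0.67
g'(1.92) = 10.94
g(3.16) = 19.22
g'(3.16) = 21.14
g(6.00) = 112.39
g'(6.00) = 44.48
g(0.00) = -6.53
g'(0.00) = -4.84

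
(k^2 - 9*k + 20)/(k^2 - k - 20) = (k - 4)/(k + 4)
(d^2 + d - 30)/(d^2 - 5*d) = (d + 6)/d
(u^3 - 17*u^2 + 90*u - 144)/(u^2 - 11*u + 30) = (u^2 - 11*u + 24)/(u - 5)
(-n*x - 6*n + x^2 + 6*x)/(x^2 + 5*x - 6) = (-n + x)/(x - 1)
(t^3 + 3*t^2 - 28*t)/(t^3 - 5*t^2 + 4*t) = (t + 7)/(t - 1)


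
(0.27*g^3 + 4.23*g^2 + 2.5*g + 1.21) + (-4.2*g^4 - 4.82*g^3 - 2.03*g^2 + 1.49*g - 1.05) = -4.2*g^4 - 4.55*g^3 + 2.2*g^2 + 3.99*g + 0.16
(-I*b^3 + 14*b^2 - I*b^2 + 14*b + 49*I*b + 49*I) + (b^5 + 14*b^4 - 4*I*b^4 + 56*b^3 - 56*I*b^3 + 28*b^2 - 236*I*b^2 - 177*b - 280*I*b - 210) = b^5 + 14*b^4 - 4*I*b^4 + 56*b^3 - 57*I*b^3 + 42*b^2 - 237*I*b^2 - 163*b - 231*I*b - 210 + 49*I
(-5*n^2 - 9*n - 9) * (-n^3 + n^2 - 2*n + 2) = 5*n^5 + 4*n^4 + 10*n^3 - n^2 - 18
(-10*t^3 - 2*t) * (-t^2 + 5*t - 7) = 10*t^5 - 50*t^4 + 72*t^3 - 10*t^2 + 14*t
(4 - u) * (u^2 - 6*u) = -u^3 + 10*u^2 - 24*u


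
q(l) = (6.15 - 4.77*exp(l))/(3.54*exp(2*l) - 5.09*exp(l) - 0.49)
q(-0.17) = -0.94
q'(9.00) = 0.00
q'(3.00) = 0.07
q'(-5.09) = 0.76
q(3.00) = -0.07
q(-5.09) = -11.74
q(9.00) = 0.00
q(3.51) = -0.04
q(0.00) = -0.68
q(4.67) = -0.01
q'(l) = (6.15 - 4.77*exp(l))*(-7.08*exp(2*l) + 5.09*exp(l))/(3.54*exp(2*l) - 5.09*exp(l) - 0.49)^2 - 4.77*exp(l)/(3.54*exp(2*l) - 5.09*exp(l) - 0.49)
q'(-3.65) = 2.20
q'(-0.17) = 1.47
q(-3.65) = -9.72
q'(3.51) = 0.04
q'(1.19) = 0.54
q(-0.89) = -2.11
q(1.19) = -0.45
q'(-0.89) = 1.94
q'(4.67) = 0.01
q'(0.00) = 1.68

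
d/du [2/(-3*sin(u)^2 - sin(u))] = 2*(6/tan(u) + cos(u)/sin(u)^2)/(3*sin(u) + 1)^2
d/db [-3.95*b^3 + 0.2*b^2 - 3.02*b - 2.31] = -11.85*b^2 + 0.4*b - 3.02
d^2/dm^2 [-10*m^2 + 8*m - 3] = -20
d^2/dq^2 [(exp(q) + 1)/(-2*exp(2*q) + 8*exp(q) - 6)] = (-exp(4*q) - 8*exp(3*q) + 30*exp(2*q) - 16*exp(q) - 21)*exp(q)/(2*(exp(6*q) - 12*exp(5*q) + 57*exp(4*q) - 136*exp(3*q) + 171*exp(2*q) - 108*exp(q) + 27))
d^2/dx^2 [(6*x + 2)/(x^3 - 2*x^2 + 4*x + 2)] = 4*((3*x + 1)*(3*x^2 - 4*x + 4)^2 + (-9*x^2 + 12*x - (3*x - 2)*(3*x + 1) - 12)*(x^3 - 2*x^2 + 4*x + 2))/(x^3 - 2*x^2 + 4*x + 2)^3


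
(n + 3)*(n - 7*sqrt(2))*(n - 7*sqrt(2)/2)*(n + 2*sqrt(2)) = n^4 - 17*sqrt(2)*n^3/2 + 3*n^3 - 51*sqrt(2)*n^2/2 + 7*n^2 + 21*n + 98*sqrt(2)*n + 294*sqrt(2)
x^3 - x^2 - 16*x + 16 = (x - 4)*(x - 1)*(x + 4)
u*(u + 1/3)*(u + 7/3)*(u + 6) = u^4 + 26*u^3/3 + 151*u^2/9 + 14*u/3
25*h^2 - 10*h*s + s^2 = (-5*h + s)^2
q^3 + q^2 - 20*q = q*(q - 4)*(q + 5)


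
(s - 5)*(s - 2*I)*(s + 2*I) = s^3 - 5*s^2 + 4*s - 20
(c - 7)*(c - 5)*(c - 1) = c^3 - 13*c^2 + 47*c - 35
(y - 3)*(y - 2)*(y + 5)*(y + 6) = y^4 + 6*y^3 - 19*y^2 - 84*y + 180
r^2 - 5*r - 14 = (r - 7)*(r + 2)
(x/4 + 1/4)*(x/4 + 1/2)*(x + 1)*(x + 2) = x^4/16 + 3*x^3/8 + 13*x^2/16 + 3*x/4 + 1/4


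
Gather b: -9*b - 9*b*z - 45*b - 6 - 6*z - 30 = b*(-9*z - 54) - 6*z - 36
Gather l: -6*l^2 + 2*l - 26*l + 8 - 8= -6*l^2 - 24*l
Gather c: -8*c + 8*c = 0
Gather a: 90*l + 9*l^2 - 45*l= 9*l^2 + 45*l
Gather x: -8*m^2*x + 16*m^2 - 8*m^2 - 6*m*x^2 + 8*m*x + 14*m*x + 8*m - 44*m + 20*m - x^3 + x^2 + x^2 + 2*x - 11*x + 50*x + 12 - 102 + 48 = 8*m^2 - 16*m - x^3 + x^2*(2 - 6*m) + x*(-8*m^2 + 22*m + 41) - 42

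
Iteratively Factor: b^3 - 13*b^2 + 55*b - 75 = (b - 5)*(b^2 - 8*b + 15) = (b - 5)*(b - 3)*(b - 5)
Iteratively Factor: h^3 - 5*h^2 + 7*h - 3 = (h - 1)*(h^2 - 4*h + 3) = (h - 3)*(h - 1)*(h - 1)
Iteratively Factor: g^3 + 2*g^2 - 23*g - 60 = (g - 5)*(g^2 + 7*g + 12) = (g - 5)*(g + 3)*(g + 4)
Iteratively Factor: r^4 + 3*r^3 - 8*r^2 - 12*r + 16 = (r - 2)*(r^3 + 5*r^2 + 2*r - 8) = (r - 2)*(r - 1)*(r^2 + 6*r + 8) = (r - 2)*(r - 1)*(r + 4)*(r + 2)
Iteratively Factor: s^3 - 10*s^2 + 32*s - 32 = (s - 2)*(s^2 - 8*s + 16) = (s - 4)*(s - 2)*(s - 4)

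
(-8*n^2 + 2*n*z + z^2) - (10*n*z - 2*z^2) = -8*n^2 - 8*n*z + 3*z^2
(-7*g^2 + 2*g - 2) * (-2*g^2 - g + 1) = 14*g^4 + 3*g^3 - 5*g^2 + 4*g - 2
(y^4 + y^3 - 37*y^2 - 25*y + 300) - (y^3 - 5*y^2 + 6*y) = y^4 - 32*y^2 - 31*y + 300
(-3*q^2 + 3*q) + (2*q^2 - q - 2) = -q^2 + 2*q - 2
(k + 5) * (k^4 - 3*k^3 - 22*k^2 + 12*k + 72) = k^5 + 2*k^4 - 37*k^3 - 98*k^2 + 132*k + 360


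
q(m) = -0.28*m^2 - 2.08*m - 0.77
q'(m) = -0.56*m - 2.08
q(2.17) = -6.60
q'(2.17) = -3.30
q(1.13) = -3.48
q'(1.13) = -2.71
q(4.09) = -13.96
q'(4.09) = -4.37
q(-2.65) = 2.78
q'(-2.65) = -0.60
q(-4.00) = 3.07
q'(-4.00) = 0.16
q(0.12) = -1.02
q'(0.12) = -2.15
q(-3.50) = 3.08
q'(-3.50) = -0.12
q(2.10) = -6.37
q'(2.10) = -3.26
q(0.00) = -0.77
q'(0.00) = -2.08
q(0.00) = -0.77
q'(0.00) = -2.08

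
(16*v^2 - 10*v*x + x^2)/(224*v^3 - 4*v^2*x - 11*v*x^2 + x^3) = (-2*v + x)/(-28*v^2 - 3*v*x + x^2)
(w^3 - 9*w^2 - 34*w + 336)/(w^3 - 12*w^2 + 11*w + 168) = (w + 6)/(w + 3)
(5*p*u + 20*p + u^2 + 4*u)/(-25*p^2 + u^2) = (-u - 4)/(5*p - u)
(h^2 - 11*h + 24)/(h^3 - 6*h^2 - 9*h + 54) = (h - 8)/(h^2 - 3*h - 18)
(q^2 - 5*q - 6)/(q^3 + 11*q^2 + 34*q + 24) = (q - 6)/(q^2 + 10*q + 24)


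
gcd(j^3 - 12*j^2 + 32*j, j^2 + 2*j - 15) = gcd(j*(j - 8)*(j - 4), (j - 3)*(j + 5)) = 1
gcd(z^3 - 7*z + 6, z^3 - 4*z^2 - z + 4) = z - 1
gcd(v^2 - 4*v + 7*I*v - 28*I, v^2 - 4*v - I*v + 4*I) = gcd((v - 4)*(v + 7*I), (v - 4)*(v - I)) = v - 4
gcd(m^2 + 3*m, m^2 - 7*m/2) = m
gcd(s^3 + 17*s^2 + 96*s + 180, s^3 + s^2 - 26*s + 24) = s + 6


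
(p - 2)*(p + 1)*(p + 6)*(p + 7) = p^4 + 12*p^3 + 27*p^2 - 68*p - 84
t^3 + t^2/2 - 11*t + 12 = (t - 2)*(t - 3/2)*(t + 4)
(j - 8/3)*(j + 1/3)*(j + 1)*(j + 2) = j^4 + 2*j^3/3 - 53*j^2/9 - 22*j/3 - 16/9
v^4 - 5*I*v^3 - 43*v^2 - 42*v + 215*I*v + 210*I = (v - 7)*(v + 1)*(v + 6)*(v - 5*I)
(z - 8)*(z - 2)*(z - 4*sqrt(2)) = z^3 - 10*z^2 - 4*sqrt(2)*z^2 + 16*z + 40*sqrt(2)*z - 64*sqrt(2)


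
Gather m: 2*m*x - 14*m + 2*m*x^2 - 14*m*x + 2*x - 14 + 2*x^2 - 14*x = m*(2*x^2 - 12*x - 14) + 2*x^2 - 12*x - 14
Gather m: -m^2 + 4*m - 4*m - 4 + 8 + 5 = 9 - m^2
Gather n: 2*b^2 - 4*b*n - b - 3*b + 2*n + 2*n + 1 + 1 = 2*b^2 - 4*b + n*(4 - 4*b) + 2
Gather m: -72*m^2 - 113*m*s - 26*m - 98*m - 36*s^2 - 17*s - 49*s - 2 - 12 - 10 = -72*m^2 + m*(-113*s - 124) - 36*s^2 - 66*s - 24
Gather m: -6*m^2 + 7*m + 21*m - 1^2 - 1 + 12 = -6*m^2 + 28*m + 10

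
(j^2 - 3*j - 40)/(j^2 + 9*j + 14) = (j^2 - 3*j - 40)/(j^2 + 9*j + 14)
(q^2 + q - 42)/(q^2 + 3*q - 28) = (q - 6)/(q - 4)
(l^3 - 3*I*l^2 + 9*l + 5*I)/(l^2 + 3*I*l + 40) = (l^2 + 2*I*l - 1)/(l + 8*I)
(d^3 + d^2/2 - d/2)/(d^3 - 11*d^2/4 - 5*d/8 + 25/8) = 4*d*(2*d - 1)/(8*d^2 - 30*d + 25)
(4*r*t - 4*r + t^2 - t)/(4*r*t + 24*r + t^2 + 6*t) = (t - 1)/(t + 6)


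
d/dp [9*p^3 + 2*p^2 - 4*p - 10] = 27*p^2 + 4*p - 4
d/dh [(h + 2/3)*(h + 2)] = 2*h + 8/3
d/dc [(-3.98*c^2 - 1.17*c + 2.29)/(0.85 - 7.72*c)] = (30.7256*c^2 - 6.766*c + 16.6843)/(59.5984*c^2 - 13.124*c + 0.7225)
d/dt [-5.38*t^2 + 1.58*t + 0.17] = 1.58 - 10.76*t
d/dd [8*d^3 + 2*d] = 24*d^2 + 2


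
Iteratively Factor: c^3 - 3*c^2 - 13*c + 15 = (c - 1)*(c^2 - 2*c - 15) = (c - 5)*(c - 1)*(c + 3)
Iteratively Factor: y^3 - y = (y)*(y^2 - 1) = y*(y + 1)*(y - 1)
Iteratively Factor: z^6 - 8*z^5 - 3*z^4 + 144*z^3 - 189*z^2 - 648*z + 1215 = (z + 3)*(z^5 - 11*z^4 + 30*z^3 + 54*z^2 - 351*z + 405) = (z - 5)*(z + 3)*(z^4 - 6*z^3 + 54*z - 81) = (z - 5)*(z - 3)*(z + 3)*(z^3 - 3*z^2 - 9*z + 27) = (z - 5)*(z - 3)^2*(z + 3)*(z^2 - 9) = (z - 5)*(z - 3)^3*(z + 3)*(z + 3)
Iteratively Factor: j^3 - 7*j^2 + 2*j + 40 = (j - 4)*(j^2 - 3*j - 10) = (j - 4)*(j + 2)*(j - 5)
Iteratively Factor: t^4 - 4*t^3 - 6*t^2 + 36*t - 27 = (t + 3)*(t^3 - 7*t^2 + 15*t - 9) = (t - 1)*(t + 3)*(t^2 - 6*t + 9) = (t - 3)*(t - 1)*(t + 3)*(t - 3)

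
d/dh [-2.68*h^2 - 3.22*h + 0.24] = -5.36*h - 3.22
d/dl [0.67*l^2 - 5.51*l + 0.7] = 1.34*l - 5.51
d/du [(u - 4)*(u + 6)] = 2*u + 2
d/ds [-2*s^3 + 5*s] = 5 - 6*s^2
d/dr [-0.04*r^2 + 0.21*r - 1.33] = 0.21 - 0.08*r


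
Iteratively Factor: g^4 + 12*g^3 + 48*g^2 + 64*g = (g + 4)*(g^3 + 8*g^2 + 16*g) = (g + 4)^2*(g^2 + 4*g) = (g + 4)^3*(g)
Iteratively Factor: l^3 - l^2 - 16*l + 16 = (l - 1)*(l^2 - 16) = (l - 1)*(l + 4)*(l - 4)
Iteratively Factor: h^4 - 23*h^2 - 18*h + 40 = (h - 5)*(h^3 + 5*h^2 + 2*h - 8) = (h - 5)*(h + 2)*(h^2 + 3*h - 4) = (h - 5)*(h - 1)*(h + 2)*(h + 4)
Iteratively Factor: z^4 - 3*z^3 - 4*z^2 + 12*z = (z + 2)*(z^3 - 5*z^2 + 6*z) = (z - 3)*(z + 2)*(z^2 - 2*z) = z*(z - 3)*(z + 2)*(z - 2)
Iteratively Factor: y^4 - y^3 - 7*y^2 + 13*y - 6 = (y - 1)*(y^3 - 7*y + 6) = (y - 2)*(y - 1)*(y^2 + 2*y - 3) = (y - 2)*(y - 1)^2*(y + 3)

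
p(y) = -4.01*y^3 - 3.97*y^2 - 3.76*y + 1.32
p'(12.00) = -1831.36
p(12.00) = -7544.76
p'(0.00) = -3.76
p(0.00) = 1.32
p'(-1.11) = -9.77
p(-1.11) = 6.09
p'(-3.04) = -90.80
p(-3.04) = 88.72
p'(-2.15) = -42.30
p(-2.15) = 30.91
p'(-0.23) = -2.57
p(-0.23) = 2.02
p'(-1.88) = -31.35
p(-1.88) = 21.00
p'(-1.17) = -10.94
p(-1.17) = 6.71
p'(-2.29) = -48.66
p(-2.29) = 37.27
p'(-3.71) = -139.88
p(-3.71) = 165.40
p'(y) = -12.03*y^2 - 7.94*y - 3.76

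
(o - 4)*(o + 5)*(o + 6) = o^3 + 7*o^2 - 14*o - 120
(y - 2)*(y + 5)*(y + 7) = y^3 + 10*y^2 + 11*y - 70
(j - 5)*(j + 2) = j^2 - 3*j - 10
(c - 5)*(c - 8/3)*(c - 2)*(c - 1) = c^4 - 32*c^3/3 + 115*c^2/3 - 166*c/3 + 80/3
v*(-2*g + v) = -2*g*v + v^2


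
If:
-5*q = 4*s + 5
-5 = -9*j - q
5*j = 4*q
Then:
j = 20/41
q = 25/41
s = -165/82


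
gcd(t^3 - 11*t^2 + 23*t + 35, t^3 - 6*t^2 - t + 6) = t + 1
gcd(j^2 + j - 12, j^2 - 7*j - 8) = 1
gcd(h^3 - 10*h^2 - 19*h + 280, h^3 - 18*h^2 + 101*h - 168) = h^2 - 15*h + 56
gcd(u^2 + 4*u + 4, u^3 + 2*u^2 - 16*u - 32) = u + 2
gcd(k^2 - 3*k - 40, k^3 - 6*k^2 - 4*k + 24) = 1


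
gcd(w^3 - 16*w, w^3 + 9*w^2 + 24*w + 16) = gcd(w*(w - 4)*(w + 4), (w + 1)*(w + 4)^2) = w + 4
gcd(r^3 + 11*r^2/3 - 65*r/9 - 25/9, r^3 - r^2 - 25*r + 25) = r + 5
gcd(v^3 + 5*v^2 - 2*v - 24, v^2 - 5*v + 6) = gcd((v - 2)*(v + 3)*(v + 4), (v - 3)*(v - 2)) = v - 2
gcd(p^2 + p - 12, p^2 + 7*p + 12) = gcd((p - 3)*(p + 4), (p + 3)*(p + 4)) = p + 4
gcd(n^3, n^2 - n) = n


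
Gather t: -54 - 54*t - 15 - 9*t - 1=-63*t - 70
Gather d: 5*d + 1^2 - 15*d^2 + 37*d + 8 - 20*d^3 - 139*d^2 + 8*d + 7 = -20*d^3 - 154*d^2 + 50*d + 16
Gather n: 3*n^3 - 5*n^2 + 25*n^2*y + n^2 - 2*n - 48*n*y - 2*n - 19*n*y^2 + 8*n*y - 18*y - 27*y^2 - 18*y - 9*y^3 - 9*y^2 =3*n^3 + n^2*(25*y - 4) + n*(-19*y^2 - 40*y - 4) - 9*y^3 - 36*y^2 - 36*y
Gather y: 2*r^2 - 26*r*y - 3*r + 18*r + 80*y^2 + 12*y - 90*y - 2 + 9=2*r^2 + 15*r + 80*y^2 + y*(-26*r - 78) + 7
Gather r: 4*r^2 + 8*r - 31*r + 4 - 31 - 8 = 4*r^2 - 23*r - 35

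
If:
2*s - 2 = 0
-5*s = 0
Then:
No Solution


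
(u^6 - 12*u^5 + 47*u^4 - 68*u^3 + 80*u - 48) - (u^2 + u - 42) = u^6 - 12*u^5 + 47*u^4 - 68*u^3 - u^2 + 79*u - 6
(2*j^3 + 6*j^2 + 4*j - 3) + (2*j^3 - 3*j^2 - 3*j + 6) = 4*j^3 + 3*j^2 + j + 3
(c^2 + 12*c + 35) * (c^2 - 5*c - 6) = c^4 + 7*c^3 - 31*c^2 - 247*c - 210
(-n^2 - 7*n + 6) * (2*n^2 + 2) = -2*n^4 - 14*n^3 + 10*n^2 - 14*n + 12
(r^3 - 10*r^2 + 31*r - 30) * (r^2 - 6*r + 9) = r^5 - 16*r^4 + 100*r^3 - 306*r^2 + 459*r - 270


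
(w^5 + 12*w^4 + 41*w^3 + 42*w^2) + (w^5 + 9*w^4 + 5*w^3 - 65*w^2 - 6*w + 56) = 2*w^5 + 21*w^4 + 46*w^3 - 23*w^2 - 6*w + 56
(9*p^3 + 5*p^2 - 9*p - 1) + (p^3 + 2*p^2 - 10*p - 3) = 10*p^3 + 7*p^2 - 19*p - 4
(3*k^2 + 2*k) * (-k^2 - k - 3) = -3*k^4 - 5*k^3 - 11*k^2 - 6*k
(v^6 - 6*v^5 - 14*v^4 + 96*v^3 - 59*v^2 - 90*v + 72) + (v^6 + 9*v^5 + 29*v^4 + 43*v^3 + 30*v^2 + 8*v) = 2*v^6 + 3*v^5 + 15*v^4 + 139*v^3 - 29*v^2 - 82*v + 72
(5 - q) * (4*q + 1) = -4*q^2 + 19*q + 5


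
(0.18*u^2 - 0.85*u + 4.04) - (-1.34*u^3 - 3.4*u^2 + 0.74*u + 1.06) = 1.34*u^3 + 3.58*u^2 - 1.59*u + 2.98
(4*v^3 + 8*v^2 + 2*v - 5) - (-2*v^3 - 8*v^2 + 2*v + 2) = 6*v^3 + 16*v^2 - 7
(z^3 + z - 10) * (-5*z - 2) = -5*z^4 - 2*z^3 - 5*z^2 + 48*z + 20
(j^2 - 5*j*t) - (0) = j^2 - 5*j*t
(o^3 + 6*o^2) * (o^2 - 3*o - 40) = o^5 + 3*o^4 - 58*o^3 - 240*o^2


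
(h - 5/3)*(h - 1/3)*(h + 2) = h^3 - 31*h/9 + 10/9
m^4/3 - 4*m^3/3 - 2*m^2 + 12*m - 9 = (m/3 + 1)*(m - 3)^2*(m - 1)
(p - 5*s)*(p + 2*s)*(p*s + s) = p^3*s - 3*p^2*s^2 + p^2*s - 10*p*s^3 - 3*p*s^2 - 10*s^3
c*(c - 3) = c^2 - 3*c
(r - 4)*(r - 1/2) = r^2 - 9*r/2 + 2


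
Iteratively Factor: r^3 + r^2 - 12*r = (r)*(r^2 + r - 12) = r*(r + 4)*(r - 3)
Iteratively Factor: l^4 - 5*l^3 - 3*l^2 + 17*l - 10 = (l + 2)*(l^3 - 7*l^2 + 11*l - 5) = (l - 1)*(l + 2)*(l^2 - 6*l + 5) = (l - 1)^2*(l + 2)*(l - 5)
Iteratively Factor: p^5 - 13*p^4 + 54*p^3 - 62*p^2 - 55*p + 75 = (p - 1)*(p^4 - 12*p^3 + 42*p^2 - 20*p - 75) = (p - 5)*(p - 1)*(p^3 - 7*p^2 + 7*p + 15) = (p - 5)*(p - 3)*(p - 1)*(p^2 - 4*p - 5) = (p - 5)*(p - 3)*(p - 1)*(p + 1)*(p - 5)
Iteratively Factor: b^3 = (b)*(b^2) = b^2*(b)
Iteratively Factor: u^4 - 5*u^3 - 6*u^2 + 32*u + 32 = (u - 4)*(u^3 - u^2 - 10*u - 8) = (u - 4)*(u + 2)*(u^2 - 3*u - 4) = (u - 4)*(u + 1)*(u + 2)*(u - 4)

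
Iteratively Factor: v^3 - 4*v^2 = (v - 4)*(v^2) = v*(v - 4)*(v)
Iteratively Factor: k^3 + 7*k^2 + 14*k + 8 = (k + 1)*(k^2 + 6*k + 8) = (k + 1)*(k + 4)*(k + 2)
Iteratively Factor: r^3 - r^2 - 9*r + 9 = (r + 3)*(r^2 - 4*r + 3) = (r - 3)*(r + 3)*(r - 1)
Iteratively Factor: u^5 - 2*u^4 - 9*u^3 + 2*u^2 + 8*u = (u - 4)*(u^4 + 2*u^3 - u^2 - 2*u) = (u - 4)*(u - 1)*(u^3 + 3*u^2 + 2*u) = u*(u - 4)*(u - 1)*(u^2 + 3*u + 2) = u*(u - 4)*(u - 1)*(u + 1)*(u + 2)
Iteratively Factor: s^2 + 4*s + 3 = (s + 1)*(s + 3)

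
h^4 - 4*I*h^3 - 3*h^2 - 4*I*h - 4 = (h - 2*I)^2*(h - I)*(h + I)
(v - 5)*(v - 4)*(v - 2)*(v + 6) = v^4 - 5*v^3 - 28*v^2 + 188*v - 240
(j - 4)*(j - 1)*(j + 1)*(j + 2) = j^4 - 2*j^3 - 9*j^2 + 2*j + 8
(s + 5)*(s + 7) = s^2 + 12*s + 35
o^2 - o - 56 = (o - 8)*(o + 7)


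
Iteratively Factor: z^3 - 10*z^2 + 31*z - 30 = (z - 5)*(z^2 - 5*z + 6) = (z - 5)*(z - 3)*(z - 2)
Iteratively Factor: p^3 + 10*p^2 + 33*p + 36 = (p + 3)*(p^2 + 7*p + 12) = (p + 3)*(p + 4)*(p + 3)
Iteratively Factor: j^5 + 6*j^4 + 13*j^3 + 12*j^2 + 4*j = (j)*(j^4 + 6*j^3 + 13*j^2 + 12*j + 4) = j*(j + 1)*(j^3 + 5*j^2 + 8*j + 4) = j*(j + 1)^2*(j^2 + 4*j + 4) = j*(j + 1)^2*(j + 2)*(j + 2)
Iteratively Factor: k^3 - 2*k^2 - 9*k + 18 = (k - 3)*(k^2 + k - 6) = (k - 3)*(k - 2)*(k + 3)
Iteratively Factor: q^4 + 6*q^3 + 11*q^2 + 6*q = (q + 3)*(q^3 + 3*q^2 + 2*q) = (q + 2)*(q + 3)*(q^2 + q) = q*(q + 2)*(q + 3)*(q + 1)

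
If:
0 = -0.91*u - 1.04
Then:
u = -1.14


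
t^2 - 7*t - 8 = (t - 8)*(t + 1)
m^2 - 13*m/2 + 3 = (m - 6)*(m - 1/2)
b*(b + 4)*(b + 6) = b^3 + 10*b^2 + 24*b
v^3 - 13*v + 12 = (v - 3)*(v - 1)*(v + 4)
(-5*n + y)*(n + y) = -5*n^2 - 4*n*y + y^2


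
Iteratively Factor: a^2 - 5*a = (a)*(a - 5)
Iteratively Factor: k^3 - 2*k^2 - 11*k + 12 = (k - 4)*(k^2 + 2*k - 3) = (k - 4)*(k + 3)*(k - 1)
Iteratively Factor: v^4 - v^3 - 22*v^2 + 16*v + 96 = (v - 4)*(v^3 + 3*v^2 - 10*v - 24) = (v - 4)*(v - 3)*(v^2 + 6*v + 8) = (v - 4)*(v - 3)*(v + 2)*(v + 4)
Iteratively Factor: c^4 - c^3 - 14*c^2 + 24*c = (c)*(c^3 - c^2 - 14*c + 24) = c*(c - 3)*(c^2 + 2*c - 8) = c*(c - 3)*(c - 2)*(c + 4)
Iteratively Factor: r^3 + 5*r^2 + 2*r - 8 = (r + 2)*(r^2 + 3*r - 4) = (r - 1)*(r + 2)*(r + 4)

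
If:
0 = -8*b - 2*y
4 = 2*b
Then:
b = 2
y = -8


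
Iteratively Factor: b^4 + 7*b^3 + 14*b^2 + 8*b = (b + 4)*(b^3 + 3*b^2 + 2*b) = (b + 1)*(b + 4)*(b^2 + 2*b) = (b + 1)*(b + 2)*(b + 4)*(b)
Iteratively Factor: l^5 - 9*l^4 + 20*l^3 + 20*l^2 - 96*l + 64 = (l - 4)*(l^4 - 5*l^3 + 20*l - 16) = (l - 4)*(l - 1)*(l^3 - 4*l^2 - 4*l + 16) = (l - 4)*(l - 1)*(l + 2)*(l^2 - 6*l + 8) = (l - 4)*(l - 2)*(l - 1)*(l + 2)*(l - 4)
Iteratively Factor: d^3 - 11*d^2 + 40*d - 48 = (d - 4)*(d^2 - 7*d + 12) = (d - 4)*(d - 3)*(d - 4)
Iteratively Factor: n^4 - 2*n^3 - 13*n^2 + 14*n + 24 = (n + 1)*(n^3 - 3*n^2 - 10*n + 24) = (n - 2)*(n + 1)*(n^2 - n - 12) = (n - 4)*(n - 2)*(n + 1)*(n + 3)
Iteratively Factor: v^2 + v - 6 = (v + 3)*(v - 2)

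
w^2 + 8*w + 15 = (w + 3)*(w + 5)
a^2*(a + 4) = a^3 + 4*a^2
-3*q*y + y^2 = y*(-3*q + y)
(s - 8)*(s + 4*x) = s^2 + 4*s*x - 8*s - 32*x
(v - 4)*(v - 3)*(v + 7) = v^3 - 37*v + 84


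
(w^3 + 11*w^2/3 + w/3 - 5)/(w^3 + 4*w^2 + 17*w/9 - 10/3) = 3*(w - 1)/(3*w - 2)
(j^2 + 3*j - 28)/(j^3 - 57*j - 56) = (j - 4)/(j^2 - 7*j - 8)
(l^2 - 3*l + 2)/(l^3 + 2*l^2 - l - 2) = (l - 2)/(l^2 + 3*l + 2)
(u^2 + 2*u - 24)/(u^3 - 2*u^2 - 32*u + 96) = 1/(u - 4)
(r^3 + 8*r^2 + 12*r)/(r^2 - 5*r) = (r^2 + 8*r + 12)/(r - 5)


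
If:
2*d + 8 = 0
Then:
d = -4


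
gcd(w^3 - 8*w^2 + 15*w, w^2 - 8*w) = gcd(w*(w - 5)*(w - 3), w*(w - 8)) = w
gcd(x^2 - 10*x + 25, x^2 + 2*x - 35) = x - 5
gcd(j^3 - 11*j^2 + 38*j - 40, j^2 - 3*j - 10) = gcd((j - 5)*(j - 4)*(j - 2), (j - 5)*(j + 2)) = j - 5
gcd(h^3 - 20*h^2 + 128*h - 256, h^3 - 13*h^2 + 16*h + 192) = h^2 - 16*h + 64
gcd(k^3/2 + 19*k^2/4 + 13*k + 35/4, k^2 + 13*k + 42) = 1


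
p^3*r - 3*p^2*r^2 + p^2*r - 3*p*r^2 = p*(p - 3*r)*(p*r + r)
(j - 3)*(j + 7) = j^2 + 4*j - 21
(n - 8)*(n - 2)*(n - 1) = n^3 - 11*n^2 + 26*n - 16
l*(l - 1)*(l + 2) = l^3 + l^2 - 2*l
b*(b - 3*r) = b^2 - 3*b*r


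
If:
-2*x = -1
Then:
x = 1/2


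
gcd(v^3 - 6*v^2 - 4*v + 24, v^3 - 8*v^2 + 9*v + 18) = v - 6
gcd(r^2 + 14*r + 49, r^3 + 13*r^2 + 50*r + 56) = r + 7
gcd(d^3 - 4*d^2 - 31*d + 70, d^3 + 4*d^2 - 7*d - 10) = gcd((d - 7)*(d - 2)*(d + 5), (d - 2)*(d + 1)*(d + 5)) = d^2 + 3*d - 10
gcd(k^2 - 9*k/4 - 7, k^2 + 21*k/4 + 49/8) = k + 7/4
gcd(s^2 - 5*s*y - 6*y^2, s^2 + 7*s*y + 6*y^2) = s + y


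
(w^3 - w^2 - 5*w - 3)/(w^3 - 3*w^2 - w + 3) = (w + 1)/(w - 1)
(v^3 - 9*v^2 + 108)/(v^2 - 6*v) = v - 3 - 18/v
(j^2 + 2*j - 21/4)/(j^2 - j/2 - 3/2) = (j + 7/2)/(j + 1)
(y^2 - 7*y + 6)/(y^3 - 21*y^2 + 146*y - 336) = (y - 1)/(y^2 - 15*y + 56)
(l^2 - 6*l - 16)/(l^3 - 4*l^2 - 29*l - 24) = (l + 2)/(l^2 + 4*l + 3)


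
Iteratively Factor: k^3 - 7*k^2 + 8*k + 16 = (k - 4)*(k^2 - 3*k - 4) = (k - 4)*(k + 1)*(k - 4)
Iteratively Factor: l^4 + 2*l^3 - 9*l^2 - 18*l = (l + 2)*(l^3 - 9*l) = l*(l + 2)*(l^2 - 9) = l*(l + 2)*(l + 3)*(l - 3)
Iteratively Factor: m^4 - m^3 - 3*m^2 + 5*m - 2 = (m - 1)*(m^3 - 3*m + 2) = (m - 1)^2*(m^2 + m - 2) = (m - 1)^3*(m + 2)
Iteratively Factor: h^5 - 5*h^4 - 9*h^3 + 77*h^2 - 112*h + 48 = (h - 4)*(h^4 - h^3 - 13*h^2 + 25*h - 12) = (h - 4)*(h - 1)*(h^3 - 13*h + 12) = (h - 4)*(h - 1)^2*(h^2 + h - 12) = (h - 4)*(h - 1)^2*(h + 4)*(h - 3)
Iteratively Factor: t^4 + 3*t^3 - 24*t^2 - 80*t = (t - 5)*(t^3 + 8*t^2 + 16*t) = (t - 5)*(t + 4)*(t^2 + 4*t) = (t - 5)*(t + 4)^2*(t)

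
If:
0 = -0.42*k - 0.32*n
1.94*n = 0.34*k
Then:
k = 0.00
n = 0.00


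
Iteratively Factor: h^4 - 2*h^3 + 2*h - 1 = (h - 1)*(h^3 - h^2 - h + 1) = (h - 1)^2*(h^2 - 1) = (h - 1)^3*(h + 1)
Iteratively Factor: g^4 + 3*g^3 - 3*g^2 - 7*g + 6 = (g + 2)*(g^3 + g^2 - 5*g + 3) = (g - 1)*(g + 2)*(g^2 + 2*g - 3) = (g - 1)^2*(g + 2)*(g + 3)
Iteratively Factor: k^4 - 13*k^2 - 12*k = (k + 1)*(k^3 - k^2 - 12*k) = (k + 1)*(k + 3)*(k^2 - 4*k) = k*(k + 1)*(k + 3)*(k - 4)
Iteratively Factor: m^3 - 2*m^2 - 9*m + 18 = (m - 3)*(m^2 + m - 6) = (m - 3)*(m - 2)*(m + 3)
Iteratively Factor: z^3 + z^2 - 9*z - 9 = (z + 1)*(z^2 - 9) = (z - 3)*(z + 1)*(z + 3)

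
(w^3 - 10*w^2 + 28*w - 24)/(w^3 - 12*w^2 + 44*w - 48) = (w - 2)/(w - 4)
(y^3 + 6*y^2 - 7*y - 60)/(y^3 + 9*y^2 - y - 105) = (y + 4)/(y + 7)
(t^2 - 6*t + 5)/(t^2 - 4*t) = (t^2 - 6*t + 5)/(t*(t - 4))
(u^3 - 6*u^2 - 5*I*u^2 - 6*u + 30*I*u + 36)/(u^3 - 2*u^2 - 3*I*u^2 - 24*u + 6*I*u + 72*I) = (u - 2*I)/(u + 4)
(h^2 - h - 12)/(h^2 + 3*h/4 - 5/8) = 8*(h^2 - h - 12)/(8*h^2 + 6*h - 5)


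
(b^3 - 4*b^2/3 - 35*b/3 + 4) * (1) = b^3 - 4*b^2/3 - 35*b/3 + 4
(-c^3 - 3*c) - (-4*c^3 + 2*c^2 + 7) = 3*c^3 - 2*c^2 - 3*c - 7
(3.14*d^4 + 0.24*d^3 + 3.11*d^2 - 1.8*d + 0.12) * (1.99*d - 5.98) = 6.2486*d^5 - 18.2996*d^4 + 4.7537*d^3 - 22.1798*d^2 + 11.0028*d - 0.7176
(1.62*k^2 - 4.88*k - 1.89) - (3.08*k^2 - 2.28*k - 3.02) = -1.46*k^2 - 2.6*k + 1.13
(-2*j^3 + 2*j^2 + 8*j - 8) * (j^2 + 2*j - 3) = -2*j^5 - 2*j^4 + 18*j^3 + 2*j^2 - 40*j + 24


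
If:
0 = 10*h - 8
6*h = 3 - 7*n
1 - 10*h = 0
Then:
No Solution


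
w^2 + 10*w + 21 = (w + 3)*(w + 7)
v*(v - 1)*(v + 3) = v^3 + 2*v^2 - 3*v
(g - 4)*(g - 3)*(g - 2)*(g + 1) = g^4 - 8*g^3 + 17*g^2 + 2*g - 24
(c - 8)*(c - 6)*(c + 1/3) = c^3 - 41*c^2/3 + 130*c/3 + 16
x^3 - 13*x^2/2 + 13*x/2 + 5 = (x - 5)*(x - 2)*(x + 1/2)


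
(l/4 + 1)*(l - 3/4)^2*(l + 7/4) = l^4/4 + 17*l^3/16 - 17*l^2/64 - 465*l/256 + 63/64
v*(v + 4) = v^2 + 4*v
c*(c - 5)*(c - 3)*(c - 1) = c^4 - 9*c^3 + 23*c^2 - 15*c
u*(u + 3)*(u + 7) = u^3 + 10*u^2 + 21*u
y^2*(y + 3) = y^3 + 3*y^2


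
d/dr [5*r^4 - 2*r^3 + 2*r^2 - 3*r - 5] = 20*r^3 - 6*r^2 + 4*r - 3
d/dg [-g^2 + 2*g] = 2 - 2*g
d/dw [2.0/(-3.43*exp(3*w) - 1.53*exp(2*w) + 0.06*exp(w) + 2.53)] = (20.58*exp(2*w) + 6.12*exp(w) - 0.12)*exp(w)/(3.43*exp(3*w) + 1.53*exp(2*w) - 0.06*exp(w) - 2.53)^2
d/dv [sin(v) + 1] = cos(v)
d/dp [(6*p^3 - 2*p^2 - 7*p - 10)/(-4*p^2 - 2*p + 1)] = 3*(-8*p^4 - 8*p^3 - 2*p^2 - 28*p - 9)/(16*p^4 + 16*p^3 - 4*p^2 - 4*p + 1)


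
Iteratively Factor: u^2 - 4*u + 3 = (u - 3)*(u - 1)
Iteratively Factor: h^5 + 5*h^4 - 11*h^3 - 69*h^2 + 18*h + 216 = (h - 3)*(h^4 + 8*h^3 + 13*h^2 - 30*h - 72) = (h - 3)*(h - 2)*(h^3 + 10*h^2 + 33*h + 36) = (h - 3)*(h - 2)*(h + 4)*(h^2 + 6*h + 9) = (h - 3)*(h - 2)*(h + 3)*(h + 4)*(h + 3)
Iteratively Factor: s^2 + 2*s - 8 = (s - 2)*(s + 4)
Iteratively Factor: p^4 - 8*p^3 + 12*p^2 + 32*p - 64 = (p + 2)*(p^3 - 10*p^2 + 32*p - 32) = (p - 4)*(p + 2)*(p^2 - 6*p + 8) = (p - 4)^2*(p + 2)*(p - 2)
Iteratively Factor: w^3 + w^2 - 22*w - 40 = (w - 5)*(w^2 + 6*w + 8) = (w - 5)*(w + 4)*(w + 2)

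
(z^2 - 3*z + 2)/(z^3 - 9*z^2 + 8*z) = (z - 2)/(z*(z - 8))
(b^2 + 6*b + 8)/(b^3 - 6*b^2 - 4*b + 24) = (b + 4)/(b^2 - 8*b + 12)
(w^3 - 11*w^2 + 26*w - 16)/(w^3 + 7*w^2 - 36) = (w^2 - 9*w + 8)/(w^2 + 9*w + 18)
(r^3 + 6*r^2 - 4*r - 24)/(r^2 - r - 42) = (r^2 - 4)/(r - 7)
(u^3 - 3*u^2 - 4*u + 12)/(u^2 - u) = (u^3 - 3*u^2 - 4*u + 12)/(u*(u - 1))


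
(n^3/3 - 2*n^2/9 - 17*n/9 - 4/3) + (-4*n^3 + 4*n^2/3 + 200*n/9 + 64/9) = -11*n^3/3 + 10*n^2/9 + 61*n/3 + 52/9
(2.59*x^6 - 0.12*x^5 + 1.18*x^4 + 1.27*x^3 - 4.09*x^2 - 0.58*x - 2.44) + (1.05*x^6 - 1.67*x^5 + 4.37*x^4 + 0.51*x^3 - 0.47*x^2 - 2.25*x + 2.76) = 3.64*x^6 - 1.79*x^5 + 5.55*x^4 + 1.78*x^3 - 4.56*x^2 - 2.83*x + 0.32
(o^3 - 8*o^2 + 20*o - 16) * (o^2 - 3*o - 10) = o^5 - 11*o^4 + 34*o^3 + 4*o^2 - 152*o + 160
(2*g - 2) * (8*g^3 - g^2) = 16*g^4 - 18*g^3 + 2*g^2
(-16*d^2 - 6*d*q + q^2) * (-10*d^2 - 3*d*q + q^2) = 160*d^4 + 108*d^3*q - 8*d^2*q^2 - 9*d*q^3 + q^4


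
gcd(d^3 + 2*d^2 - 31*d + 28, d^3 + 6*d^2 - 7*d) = d^2 + 6*d - 7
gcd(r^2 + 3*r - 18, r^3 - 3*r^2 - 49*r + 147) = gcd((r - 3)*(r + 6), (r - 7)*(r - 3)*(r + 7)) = r - 3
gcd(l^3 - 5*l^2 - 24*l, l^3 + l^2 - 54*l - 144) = l^2 - 5*l - 24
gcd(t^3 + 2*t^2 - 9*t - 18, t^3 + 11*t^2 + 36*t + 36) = t^2 + 5*t + 6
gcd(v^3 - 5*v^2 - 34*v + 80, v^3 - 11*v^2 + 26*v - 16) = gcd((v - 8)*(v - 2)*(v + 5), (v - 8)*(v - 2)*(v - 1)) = v^2 - 10*v + 16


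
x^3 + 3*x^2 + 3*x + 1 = (x + 1)^3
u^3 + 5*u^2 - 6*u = u*(u - 1)*(u + 6)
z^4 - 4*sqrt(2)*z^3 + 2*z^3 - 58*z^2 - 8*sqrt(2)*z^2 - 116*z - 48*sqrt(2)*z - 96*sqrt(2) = (z + 2)*(z - 8*sqrt(2))*(z + sqrt(2))*(z + 3*sqrt(2))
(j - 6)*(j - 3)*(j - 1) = j^3 - 10*j^2 + 27*j - 18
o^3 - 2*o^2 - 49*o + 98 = (o - 7)*(o - 2)*(o + 7)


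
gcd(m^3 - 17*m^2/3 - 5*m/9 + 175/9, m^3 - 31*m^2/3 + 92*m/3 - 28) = m - 7/3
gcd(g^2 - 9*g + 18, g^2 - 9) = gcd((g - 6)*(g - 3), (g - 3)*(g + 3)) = g - 3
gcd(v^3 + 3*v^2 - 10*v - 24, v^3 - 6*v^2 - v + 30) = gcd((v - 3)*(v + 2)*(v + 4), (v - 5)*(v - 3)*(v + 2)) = v^2 - v - 6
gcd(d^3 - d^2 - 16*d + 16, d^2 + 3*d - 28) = d - 4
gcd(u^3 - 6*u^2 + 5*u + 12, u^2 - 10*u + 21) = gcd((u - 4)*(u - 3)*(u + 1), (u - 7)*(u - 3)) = u - 3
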